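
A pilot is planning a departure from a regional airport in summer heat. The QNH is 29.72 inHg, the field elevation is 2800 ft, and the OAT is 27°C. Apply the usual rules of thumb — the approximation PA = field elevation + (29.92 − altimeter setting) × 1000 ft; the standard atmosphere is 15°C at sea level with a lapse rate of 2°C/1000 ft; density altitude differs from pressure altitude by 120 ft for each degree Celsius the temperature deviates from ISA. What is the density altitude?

5160 ft

Pressure altitude = 2800 + (29.92 − 29.72) × 1000 = 2800 + (+200) = 3000 ft.
ISA temperature at 3000 ft = 15 − 2 × (3000/1000) = 9°C.
ISA deviation = 27 − 9 = +18°C.
Density altitude = 3000 + 120 × (18) = 5160 ft.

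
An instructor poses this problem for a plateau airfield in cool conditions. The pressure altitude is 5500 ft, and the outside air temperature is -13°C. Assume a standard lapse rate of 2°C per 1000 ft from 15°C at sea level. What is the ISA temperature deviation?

ISA-17°C

ISA temperature at 5500 ft = 15 − 2 × (5500/1000) = 4°C.
Deviation = OAT − ISA = -13 − 4 = -17°C.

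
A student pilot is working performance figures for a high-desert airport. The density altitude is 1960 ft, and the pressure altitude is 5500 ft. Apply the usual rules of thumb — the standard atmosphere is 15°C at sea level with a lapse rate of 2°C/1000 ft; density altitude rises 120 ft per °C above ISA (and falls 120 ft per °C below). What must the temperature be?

-25.5°C

Density altitude − pressure altitude = 1960 − 5500 = -3540 ft.
At 120 ft/°C that is an ISA deviation of -3540/120 = -29.5°C.
ISA temperature at 5500 ft = 15 − 2 × (5500/1000) = 4°C.
OAT = ISA + deviation = 4 + (-29.5) = -25.5°C.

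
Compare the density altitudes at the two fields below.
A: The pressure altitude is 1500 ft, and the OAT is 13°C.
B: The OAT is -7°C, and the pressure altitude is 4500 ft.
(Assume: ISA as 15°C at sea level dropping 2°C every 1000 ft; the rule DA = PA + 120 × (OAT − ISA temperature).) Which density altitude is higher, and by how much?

A: ISA temp = 12°C, deviation +1°C, DA = 1500 + 120 × 1 = 1620 ft.
B: ISA temp = 6°C, deviation -13°C, DA = 4500 + 120 × (-13) = 2940 ft.
B is higher by 2940 − 1620 = 1320 ft.

B by 1320 ft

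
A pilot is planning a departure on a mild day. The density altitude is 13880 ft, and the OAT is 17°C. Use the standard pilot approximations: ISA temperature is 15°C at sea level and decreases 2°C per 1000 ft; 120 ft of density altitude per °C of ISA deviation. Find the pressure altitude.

11000 ft

DA = PA + 120 × (OAT − (15 − 2·PA/1000)) = PA + 120·OAT − 1800 + 0.24·PA = 1.24·PA + 120·OAT − 1800.
So 1.24·PA = 13880 − 120 × 17 + 1800 = 13640.
PA = 13640 / 1.24 = 11000 ft.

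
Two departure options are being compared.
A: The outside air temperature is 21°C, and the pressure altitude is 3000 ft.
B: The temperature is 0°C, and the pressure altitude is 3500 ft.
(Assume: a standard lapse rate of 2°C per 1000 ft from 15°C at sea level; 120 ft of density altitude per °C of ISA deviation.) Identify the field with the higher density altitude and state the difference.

A by 1900 ft

A: ISA temp = 9°C, deviation +12°C, DA = 3000 + 120 × 12 = 4440 ft.
B: ISA temp = 8°C, deviation -8°C, DA = 3500 + 120 × (-8) = 2540 ft.
A is higher by 4440 − 2540 = 1900 ft.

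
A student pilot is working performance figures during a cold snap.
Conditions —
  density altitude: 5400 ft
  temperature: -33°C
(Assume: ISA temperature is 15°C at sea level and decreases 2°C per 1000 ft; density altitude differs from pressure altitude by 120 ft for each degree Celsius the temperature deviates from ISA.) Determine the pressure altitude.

DA = PA + 120 × (OAT − (15 − 2·PA/1000)) = PA + 120·OAT − 1800 + 0.24·PA = 1.24·PA + 120·OAT − 1800.
So 1.24·PA = 5400 − 120 × (-33) + 1800 = 11160.
PA = 11160 / 1.24 = 9000 ft.

9000 ft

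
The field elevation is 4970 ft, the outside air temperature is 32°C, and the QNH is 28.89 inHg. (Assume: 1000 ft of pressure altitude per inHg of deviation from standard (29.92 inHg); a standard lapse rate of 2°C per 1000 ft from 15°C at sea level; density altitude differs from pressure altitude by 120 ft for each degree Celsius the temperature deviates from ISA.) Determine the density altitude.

Pressure altitude = 4970 + (29.92 − 28.89) × 1000 = 4970 + (+1030) = 6000 ft.
ISA temperature at 6000 ft = 15 − 2 × (6000/1000) = 3°C.
ISA deviation = 32 − 3 = +29°C.
Density altitude = 6000 + 120 × (29) = 9480 ft.

9480 ft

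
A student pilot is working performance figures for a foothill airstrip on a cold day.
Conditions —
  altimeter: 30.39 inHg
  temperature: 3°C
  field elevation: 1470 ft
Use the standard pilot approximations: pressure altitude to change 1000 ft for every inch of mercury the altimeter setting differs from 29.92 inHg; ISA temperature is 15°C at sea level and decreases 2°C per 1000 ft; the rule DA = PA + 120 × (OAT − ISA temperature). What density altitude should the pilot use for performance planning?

Pressure altitude = 1470 + (29.92 − 30.39) × 1000 = 1470 + (-470) = 1000 ft.
ISA temperature at 1000 ft = 15 − 2 × (1000/1000) = 13°C.
ISA deviation = 3 − 13 = -10°C.
Density altitude = 1000 + 120 × (-10) = -200 ft.

-200 ft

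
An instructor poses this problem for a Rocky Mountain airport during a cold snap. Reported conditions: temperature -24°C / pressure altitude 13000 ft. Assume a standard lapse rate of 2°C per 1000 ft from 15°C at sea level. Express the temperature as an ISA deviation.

ISA temperature at 13000 ft = 15 − 2 × (13000/1000) = -11°C.
Deviation = OAT − ISA = -24 − (-11) = -13°C.

ISA-13°C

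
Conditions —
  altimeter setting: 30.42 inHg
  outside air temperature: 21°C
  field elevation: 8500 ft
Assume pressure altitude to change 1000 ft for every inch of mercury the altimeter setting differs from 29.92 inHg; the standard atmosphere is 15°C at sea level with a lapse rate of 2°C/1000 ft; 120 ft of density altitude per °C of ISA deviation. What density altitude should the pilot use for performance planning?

10640 ft

Pressure altitude = 8500 + (29.92 − 30.42) × 1000 = 8500 + (-500) = 8000 ft.
ISA temperature at 8000 ft = 15 − 2 × (8000/1000) = -1°C.
ISA deviation = 21 − (-1) = +22°C.
Density altitude = 8000 + 120 × (22) = 10640 ft.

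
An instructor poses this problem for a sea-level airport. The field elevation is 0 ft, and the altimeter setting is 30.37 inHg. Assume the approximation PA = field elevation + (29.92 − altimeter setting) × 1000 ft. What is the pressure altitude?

-450 ft

Pressure correction = (29.92 − 30.37) × 1000 = -450 ft.
Pressure altitude = 0 + (-450) = -450 ft.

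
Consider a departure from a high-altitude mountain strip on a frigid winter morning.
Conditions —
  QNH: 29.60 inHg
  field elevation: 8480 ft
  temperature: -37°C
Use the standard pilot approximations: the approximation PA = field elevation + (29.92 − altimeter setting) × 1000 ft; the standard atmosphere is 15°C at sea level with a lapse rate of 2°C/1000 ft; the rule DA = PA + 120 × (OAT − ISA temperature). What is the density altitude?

4672 ft

Pressure altitude = 8480 + (29.92 − 29.60) × 1000 = 8480 + (+320) = 8800 ft.
ISA temperature at 8800 ft = 15 − 2 × (8800/1000) = -2.6°C.
ISA deviation = -37 − (-2.6) = -34.4°C.
Density altitude = 8800 + 120 × (-34.4) = 4672 ft.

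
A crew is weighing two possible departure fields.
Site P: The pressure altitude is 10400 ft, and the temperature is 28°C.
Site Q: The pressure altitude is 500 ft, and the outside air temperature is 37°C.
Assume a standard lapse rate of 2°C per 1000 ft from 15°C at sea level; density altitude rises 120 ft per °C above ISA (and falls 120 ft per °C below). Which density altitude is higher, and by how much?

Site P: ISA temp = -5.8°C, deviation +33.8°C, DA = 10400 + 120 × 33.8 = 14456 ft.
Site Q: ISA temp = 14°C, deviation +23°C, DA = 500 + 120 × 23 = 3260 ft.
Site P is higher by 14456 − 3260 = 11196 ft.

Site P by 11196 ft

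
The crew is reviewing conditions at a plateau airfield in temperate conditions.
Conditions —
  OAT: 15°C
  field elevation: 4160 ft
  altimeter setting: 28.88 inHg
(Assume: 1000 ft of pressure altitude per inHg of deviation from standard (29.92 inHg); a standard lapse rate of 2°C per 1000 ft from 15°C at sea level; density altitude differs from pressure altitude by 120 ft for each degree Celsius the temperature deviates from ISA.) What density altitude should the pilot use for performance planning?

6448 ft

Pressure altitude = 4160 + (29.92 − 28.88) × 1000 = 4160 + (+1040) = 5200 ft.
ISA temperature at 5200 ft = 15 − 2 × (5200/1000) = 4.6°C.
ISA deviation = 15 − 4.6 = +10.4°C.
Density altitude = 5200 + 120 × (10.4) = 6448 ft.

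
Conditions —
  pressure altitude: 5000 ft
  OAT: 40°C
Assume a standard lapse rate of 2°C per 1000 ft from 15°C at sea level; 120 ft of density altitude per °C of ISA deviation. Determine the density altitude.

9200 ft

ISA temperature at 5000 ft = 15 − 2 × (5000/1000) = 5°C.
ISA deviation = 40 − 5 = +35°C.
Density altitude = 5000 + 120 × (35) = 5000 + (+4200) = 9200 ft.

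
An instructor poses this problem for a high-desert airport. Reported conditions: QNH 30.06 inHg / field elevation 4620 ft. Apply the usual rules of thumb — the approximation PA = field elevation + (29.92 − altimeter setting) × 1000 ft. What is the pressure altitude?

Pressure correction = (29.92 − 30.06) × 1000 = -140 ft.
Pressure altitude = 4620 + (-140) = 4480 ft.

4480 ft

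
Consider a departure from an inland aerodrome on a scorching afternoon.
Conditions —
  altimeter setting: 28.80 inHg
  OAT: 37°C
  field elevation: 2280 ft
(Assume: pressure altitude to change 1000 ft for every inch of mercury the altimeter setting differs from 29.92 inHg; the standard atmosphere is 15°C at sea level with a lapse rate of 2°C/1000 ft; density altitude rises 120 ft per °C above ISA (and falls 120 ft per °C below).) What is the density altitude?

Pressure altitude = 2280 + (29.92 − 28.80) × 1000 = 2280 + (+1120) = 3400 ft.
ISA temperature at 3400 ft = 15 − 2 × (3400/1000) = 8.2°C.
ISA deviation = 37 − 8.2 = +28.8°C.
Density altitude = 3400 + 120 × (28.8) = 6856 ft.

6856 ft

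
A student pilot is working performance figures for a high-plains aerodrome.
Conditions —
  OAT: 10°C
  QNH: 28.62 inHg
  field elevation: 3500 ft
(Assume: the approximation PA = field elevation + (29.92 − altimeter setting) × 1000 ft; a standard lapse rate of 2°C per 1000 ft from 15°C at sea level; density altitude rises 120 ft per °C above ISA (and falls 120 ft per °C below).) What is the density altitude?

Pressure altitude = 3500 + (29.92 − 28.62) × 1000 = 3500 + (+1300) = 4800 ft.
ISA temperature at 4800 ft = 15 − 2 × (4800/1000) = 5.4°C.
ISA deviation = 10 − 5.4 = +4.6°C.
Density altitude = 4800 + 120 × (4.6) = 5352 ft.

5352 ft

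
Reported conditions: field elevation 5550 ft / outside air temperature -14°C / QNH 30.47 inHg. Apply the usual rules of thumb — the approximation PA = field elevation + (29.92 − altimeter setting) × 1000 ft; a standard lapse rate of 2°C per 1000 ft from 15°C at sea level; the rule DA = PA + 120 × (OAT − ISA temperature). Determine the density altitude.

2720 ft

Pressure altitude = 5550 + (29.92 − 30.47) × 1000 = 5550 + (-550) = 5000 ft.
ISA temperature at 5000 ft = 15 − 2 × (5000/1000) = 5°C.
ISA deviation = -14 − 5 = -19°C.
Density altitude = 5000 + 120 × (-19) = 2720 ft.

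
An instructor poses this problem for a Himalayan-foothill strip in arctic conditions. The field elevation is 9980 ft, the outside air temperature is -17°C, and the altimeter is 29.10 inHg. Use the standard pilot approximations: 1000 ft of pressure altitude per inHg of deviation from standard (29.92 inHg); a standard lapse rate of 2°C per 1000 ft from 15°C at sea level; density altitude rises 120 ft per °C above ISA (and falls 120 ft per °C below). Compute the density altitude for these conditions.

Pressure altitude = 9980 + (29.92 − 29.10) × 1000 = 9980 + (+820) = 10800 ft.
ISA temperature at 10800 ft = 15 − 2 × (10800/1000) = -6.6°C.
ISA deviation = -17 − (-6.6) = -10.4°C.
Density altitude = 10800 + 120 × (-10.4) = 9552 ft.

9552 ft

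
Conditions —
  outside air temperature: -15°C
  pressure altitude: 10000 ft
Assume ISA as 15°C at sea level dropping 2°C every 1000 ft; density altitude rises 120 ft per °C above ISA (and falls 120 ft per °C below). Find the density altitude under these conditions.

8800 ft

ISA temperature at 10000 ft = 15 − 2 × (10000/1000) = -5°C.
ISA deviation = -15 − (-5) = -10°C.
Density altitude = 10000 + 120 × (-10) = 10000 + (-1200) = 8800 ft.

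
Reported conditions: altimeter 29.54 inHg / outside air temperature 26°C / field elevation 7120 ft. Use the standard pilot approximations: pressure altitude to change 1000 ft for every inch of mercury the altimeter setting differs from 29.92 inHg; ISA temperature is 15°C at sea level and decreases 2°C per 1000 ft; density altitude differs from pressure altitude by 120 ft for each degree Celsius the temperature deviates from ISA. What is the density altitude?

Pressure altitude = 7120 + (29.92 − 29.54) × 1000 = 7120 + (+380) = 7500 ft.
ISA temperature at 7500 ft = 15 − 2 × (7500/1000) = 0°C.
ISA deviation = 26 − 0 = +26°C.
Density altitude = 7500 + 120 × (26) = 10620 ft.

10620 ft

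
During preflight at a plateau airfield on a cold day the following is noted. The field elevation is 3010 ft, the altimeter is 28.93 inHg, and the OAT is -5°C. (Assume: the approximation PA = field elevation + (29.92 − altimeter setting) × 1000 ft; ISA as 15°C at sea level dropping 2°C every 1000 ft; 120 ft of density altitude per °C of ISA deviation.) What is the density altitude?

2560 ft

Pressure altitude = 3010 + (29.92 − 28.93) × 1000 = 3010 + (+990) = 4000 ft.
ISA temperature at 4000 ft = 15 − 2 × (4000/1000) = 7°C.
ISA deviation = -5 − 7 = -12°C.
Density altitude = 4000 + 120 × (-12) = 2560 ft.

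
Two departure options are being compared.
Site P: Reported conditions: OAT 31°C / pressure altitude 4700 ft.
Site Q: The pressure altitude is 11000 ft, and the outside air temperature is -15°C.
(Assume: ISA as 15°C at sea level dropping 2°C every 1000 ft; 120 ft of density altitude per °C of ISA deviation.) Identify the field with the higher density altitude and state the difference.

Site P: ISA temp = 5.6°C, deviation +25.4°C, DA = 4700 + 120 × 25.4 = 7748 ft.
Site Q: ISA temp = -7°C, deviation -8°C, DA = 11000 + 120 × (-8) = 10040 ft.
Site Q is higher by 10040 − 7748 = 2292 ft.

Site Q by 2292 ft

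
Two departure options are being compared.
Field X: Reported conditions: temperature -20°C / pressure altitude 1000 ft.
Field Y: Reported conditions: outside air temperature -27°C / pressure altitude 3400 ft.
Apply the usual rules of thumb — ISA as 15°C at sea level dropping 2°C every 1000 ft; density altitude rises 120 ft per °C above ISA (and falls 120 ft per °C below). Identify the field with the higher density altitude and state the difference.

Field X: ISA temp = 13°C, deviation -33°C, DA = 1000 + 120 × (-33) = -2960 ft.
Field Y: ISA temp = 8.2°C, deviation -35.2°C, DA = 3400 + 120 × (-35.2) = -824 ft.
Field Y is higher by -824 − (-2960) = 2136 ft.

Field Y by 2136 ft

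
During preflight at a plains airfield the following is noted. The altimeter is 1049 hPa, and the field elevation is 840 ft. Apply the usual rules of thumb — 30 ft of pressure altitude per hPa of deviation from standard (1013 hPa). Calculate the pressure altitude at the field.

-240 ft

Pressure correction = (1013 − 1049) × 30 = -1080 ft.
Pressure altitude = 840 + (-1080) = -240 ft.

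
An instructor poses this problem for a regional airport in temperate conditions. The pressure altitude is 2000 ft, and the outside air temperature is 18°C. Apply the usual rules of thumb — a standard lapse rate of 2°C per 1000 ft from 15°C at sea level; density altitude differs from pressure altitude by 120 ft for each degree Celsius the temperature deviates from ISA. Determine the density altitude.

ISA temperature at 2000 ft = 15 − 2 × (2000/1000) = 11°C.
ISA deviation = 18 − 11 = +7°C.
Density altitude = 2000 + 120 × (7) = 2000 + (+840) = 2840 ft.

2840 ft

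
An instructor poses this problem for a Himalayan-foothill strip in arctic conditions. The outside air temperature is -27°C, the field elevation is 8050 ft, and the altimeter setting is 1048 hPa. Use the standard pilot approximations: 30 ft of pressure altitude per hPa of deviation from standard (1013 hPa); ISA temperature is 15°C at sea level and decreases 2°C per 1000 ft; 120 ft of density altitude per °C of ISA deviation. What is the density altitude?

3640 ft

Pressure altitude = 8050 + (1013 − 1048) × 30 = 8050 + (-1050) = 7000 ft.
ISA temperature at 7000 ft = 15 − 2 × (7000/1000) = 1°C.
ISA deviation = -27 − 1 = -28°C.
Density altitude = 7000 + 120 × (-28) = 3640 ft.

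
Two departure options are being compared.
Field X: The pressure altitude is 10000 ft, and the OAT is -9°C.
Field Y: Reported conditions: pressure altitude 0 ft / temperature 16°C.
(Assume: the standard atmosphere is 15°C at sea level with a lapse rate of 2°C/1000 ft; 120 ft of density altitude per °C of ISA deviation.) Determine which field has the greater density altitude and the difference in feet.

Field X: ISA temp = -5°C, deviation -4°C, DA = 10000 + 120 × (-4) = 9520 ft.
Field Y: ISA temp = 15°C, deviation +1°C, DA = 0 + 120 × 1 = 120 ft.
Field X is higher by 9520 − 120 = 9400 ft.

Field X by 9400 ft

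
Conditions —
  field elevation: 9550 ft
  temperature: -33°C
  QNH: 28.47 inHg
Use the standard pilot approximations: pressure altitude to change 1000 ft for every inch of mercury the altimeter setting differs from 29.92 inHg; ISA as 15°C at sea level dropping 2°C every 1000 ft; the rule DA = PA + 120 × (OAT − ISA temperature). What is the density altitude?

7880 ft

Pressure altitude = 9550 + (29.92 − 28.47) × 1000 = 9550 + (+1450) = 11000 ft.
ISA temperature at 11000 ft = 15 − 2 × (11000/1000) = -7°C.
ISA deviation = -33 − (-7) = -26°C.
Density altitude = 11000 + 120 × (-26) = 7880 ft.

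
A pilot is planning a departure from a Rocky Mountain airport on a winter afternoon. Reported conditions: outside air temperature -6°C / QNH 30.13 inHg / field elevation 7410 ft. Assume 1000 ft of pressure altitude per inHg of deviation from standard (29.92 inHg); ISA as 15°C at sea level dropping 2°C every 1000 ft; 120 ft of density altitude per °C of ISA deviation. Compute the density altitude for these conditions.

6408 ft

Pressure altitude = 7410 + (29.92 − 30.13) × 1000 = 7410 + (-210) = 7200 ft.
ISA temperature at 7200 ft = 15 − 2 × (7200/1000) = 0.6°C.
ISA deviation = -6 − 0.6 = -6.6°C.
Density altitude = 7200 + 120 × (-6.6) = 6408 ft.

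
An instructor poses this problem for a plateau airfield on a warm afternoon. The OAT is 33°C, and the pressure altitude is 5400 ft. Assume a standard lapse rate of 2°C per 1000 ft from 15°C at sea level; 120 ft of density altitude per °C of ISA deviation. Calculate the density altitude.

ISA temperature at 5400 ft = 15 − 2 × (5400/1000) = 4.2°C.
ISA deviation = 33 − 4.2 = +28.8°C.
Density altitude = 5400 + 120 × (28.8) = 5400 + (+3456) = 8856 ft.

8856 ft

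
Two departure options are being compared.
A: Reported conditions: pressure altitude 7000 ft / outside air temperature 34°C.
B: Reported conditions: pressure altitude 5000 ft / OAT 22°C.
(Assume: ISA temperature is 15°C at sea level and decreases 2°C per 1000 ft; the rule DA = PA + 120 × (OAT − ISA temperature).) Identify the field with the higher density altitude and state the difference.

A: ISA temp = 1°C, deviation +33°C, DA = 7000 + 120 × 33 = 10960 ft.
B: ISA temp = 5°C, deviation +17°C, DA = 5000 + 120 × 17 = 7040 ft.
A is higher by 10960 − 7040 = 3920 ft.

A by 3920 ft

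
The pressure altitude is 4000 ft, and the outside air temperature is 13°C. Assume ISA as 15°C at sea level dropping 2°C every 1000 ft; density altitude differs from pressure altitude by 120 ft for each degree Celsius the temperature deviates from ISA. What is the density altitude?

ISA temperature at 4000 ft = 15 − 2 × (4000/1000) = 7°C.
ISA deviation = 13 − 7 = +6°C.
Density altitude = 4000 + 120 × (6) = 4000 + (+720) = 4720 ft.

4720 ft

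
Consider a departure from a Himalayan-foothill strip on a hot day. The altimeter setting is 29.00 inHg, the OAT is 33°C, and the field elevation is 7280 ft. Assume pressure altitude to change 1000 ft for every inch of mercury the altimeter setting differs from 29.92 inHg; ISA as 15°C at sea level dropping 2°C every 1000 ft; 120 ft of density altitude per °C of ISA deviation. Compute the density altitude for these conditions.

Pressure altitude = 7280 + (29.92 − 29.00) × 1000 = 7280 + (+920) = 8200 ft.
ISA temperature at 8200 ft = 15 − 2 × (8200/1000) = -1.4°C.
ISA deviation = 33 − (-1.4) = +34.4°C.
Density altitude = 8200 + 120 × (34.4) = 12328 ft.

12328 ft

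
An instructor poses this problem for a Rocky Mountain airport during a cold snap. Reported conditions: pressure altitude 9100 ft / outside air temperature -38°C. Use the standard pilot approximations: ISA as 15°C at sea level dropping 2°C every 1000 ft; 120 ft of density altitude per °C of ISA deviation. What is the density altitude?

4924 ft

ISA temperature at 9100 ft = 15 − 2 × (9100/1000) = -3.2°C.
ISA deviation = -38 − (-3.2) = -34.8°C.
Density altitude = 9100 + 120 × (-34.8) = 9100 + (-4176) = 4924 ft.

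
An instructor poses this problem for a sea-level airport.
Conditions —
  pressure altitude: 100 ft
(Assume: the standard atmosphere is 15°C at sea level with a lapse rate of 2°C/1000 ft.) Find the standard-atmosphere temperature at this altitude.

ISA temperature = 15 − 2 × (100/1000) = 15 − 0.2 = 14.8°C.

14.8°C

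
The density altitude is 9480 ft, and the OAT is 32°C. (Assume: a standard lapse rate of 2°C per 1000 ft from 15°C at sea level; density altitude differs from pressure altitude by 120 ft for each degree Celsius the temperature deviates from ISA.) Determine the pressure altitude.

6000 ft

DA = PA + 120 × (OAT − (15 − 2·PA/1000)) = PA + 120·OAT − 1800 + 0.24·PA = 1.24·PA + 120·OAT − 1800.
So 1.24·PA = 9480 − 120 × 32 + 1800 = 7440.
PA = 7440 / 1.24 = 6000 ft.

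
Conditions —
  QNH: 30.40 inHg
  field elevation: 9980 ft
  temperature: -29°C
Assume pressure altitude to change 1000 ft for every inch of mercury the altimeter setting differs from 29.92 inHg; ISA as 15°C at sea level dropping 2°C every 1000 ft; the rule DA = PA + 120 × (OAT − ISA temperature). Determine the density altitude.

6500 ft

Pressure altitude = 9980 + (29.92 − 30.40) × 1000 = 9980 + (-480) = 9500 ft.
ISA temperature at 9500 ft = 15 − 2 × (9500/1000) = -4°C.
ISA deviation = -29 − (-4) = -25°C.
Density altitude = 9500 + 120 × (-25) = 6500 ft.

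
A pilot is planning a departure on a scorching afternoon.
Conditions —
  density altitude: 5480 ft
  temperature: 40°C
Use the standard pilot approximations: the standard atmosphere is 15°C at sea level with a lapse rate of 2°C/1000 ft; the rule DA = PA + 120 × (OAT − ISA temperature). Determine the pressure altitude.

2000 ft

DA = PA + 120 × (OAT − (15 − 2·PA/1000)) = PA + 120·OAT − 1800 + 0.24·PA = 1.24·PA + 120·OAT − 1800.
So 1.24·PA = 5480 − 120 × 40 + 1800 = 2480.
PA = 2480 / 1.24 = 2000 ft.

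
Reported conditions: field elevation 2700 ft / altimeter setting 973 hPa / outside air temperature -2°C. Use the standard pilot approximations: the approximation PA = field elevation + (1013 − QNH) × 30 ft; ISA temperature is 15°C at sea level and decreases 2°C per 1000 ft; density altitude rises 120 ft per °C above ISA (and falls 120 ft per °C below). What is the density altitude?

Pressure altitude = 2700 + (1013 − 973) × 30 = 2700 + (+1200) = 3900 ft.
ISA temperature at 3900 ft = 15 − 2 × (3900/1000) = 7.2°C.
ISA deviation = -2 − 7.2 = -9.2°C.
Density altitude = 3900 + 120 × (-9.2) = 2796 ft.

2796 ft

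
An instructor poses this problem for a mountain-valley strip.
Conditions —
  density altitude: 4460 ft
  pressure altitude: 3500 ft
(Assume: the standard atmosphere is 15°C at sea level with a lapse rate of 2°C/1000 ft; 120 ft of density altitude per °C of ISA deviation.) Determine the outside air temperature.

Density altitude − pressure altitude = 4460 − 3500 = +960 ft.
At 120 ft/°C that is an ISA deviation of 960/120 = +8°C.
ISA temperature at 3500 ft = 15 − 2 × (3500/1000) = 8°C.
OAT = ISA + deviation = 8 + (+8) = 16°C.

16°C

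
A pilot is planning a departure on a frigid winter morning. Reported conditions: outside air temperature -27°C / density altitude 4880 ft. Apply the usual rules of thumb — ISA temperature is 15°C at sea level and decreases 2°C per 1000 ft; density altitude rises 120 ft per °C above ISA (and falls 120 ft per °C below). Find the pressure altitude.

8000 ft

DA = PA + 120 × (OAT − (15 − 2·PA/1000)) = PA + 120·OAT − 1800 + 0.24·PA = 1.24·PA + 120·OAT − 1800.
So 1.24·PA = 4880 − 120 × (-27) + 1800 = 9920.
PA = 9920 / 1.24 = 8000 ft.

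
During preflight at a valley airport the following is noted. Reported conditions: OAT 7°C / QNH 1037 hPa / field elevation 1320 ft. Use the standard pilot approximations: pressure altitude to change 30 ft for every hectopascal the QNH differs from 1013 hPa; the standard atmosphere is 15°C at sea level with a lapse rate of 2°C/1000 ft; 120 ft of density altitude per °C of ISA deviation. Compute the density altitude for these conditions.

-216 ft

Pressure altitude = 1320 + (1013 − 1037) × 30 = 1320 + (-720) = 600 ft.
ISA temperature at 600 ft = 15 − 2 × (600/1000) = 13.8°C.
ISA deviation = 7 − 13.8 = -6.8°C.
Density altitude = 600 + 120 × (-6.8) = -216 ft.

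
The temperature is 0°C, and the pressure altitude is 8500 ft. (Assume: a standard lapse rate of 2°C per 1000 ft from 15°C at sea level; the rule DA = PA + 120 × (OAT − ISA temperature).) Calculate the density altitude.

8740 ft

ISA temperature at 8500 ft = 15 − 2 × (8500/1000) = -2°C.
ISA deviation = 0 − (-2) = +2°C.
Density altitude = 8500 + 120 × (2) = 8500 + (+240) = 8740 ft.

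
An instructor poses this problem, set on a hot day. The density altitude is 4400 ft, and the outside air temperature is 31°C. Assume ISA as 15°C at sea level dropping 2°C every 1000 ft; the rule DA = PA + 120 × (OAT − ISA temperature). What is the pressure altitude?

DA = PA + 120 × (OAT − (15 − 2·PA/1000)) = PA + 120·OAT − 1800 + 0.24·PA = 1.24·PA + 120·OAT − 1800.
So 1.24·PA = 4400 − 120 × 31 + 1800 = 2480.
PA = 2480 / 1.24 = 2000 ft.

2000 ft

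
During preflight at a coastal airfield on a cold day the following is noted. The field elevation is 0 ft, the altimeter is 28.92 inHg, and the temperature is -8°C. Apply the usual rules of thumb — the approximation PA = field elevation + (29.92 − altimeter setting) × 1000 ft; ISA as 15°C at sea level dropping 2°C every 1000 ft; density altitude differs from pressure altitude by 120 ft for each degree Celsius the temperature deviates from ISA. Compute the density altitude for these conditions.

Pressure altitude = 0 + (29.92 − 28.92) × 1000 = 0 + (+1000) = 1000 ft.
ISA temperature at 1000 ft = 15 − 2 × (1000/1000) = 13°C.
ISA deviation = -8 − 13 = -21°C.
Density altitude = 1000 + 120 × (-21) = -1520 ft.

-1520 ft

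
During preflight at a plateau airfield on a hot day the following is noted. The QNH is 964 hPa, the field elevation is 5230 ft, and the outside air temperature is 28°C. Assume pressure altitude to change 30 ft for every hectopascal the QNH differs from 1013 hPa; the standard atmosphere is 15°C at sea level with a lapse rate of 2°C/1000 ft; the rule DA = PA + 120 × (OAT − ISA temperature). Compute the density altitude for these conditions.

9868 ft

Pressure altitude = 5230 + (1013 − 964) × 30 = 5230 + (+1470) = 6700 ft.
ISA temperature at 6700 ft = 15 − 2 × (6700/1000) = 1.6°C.
ISA deviation = 28 − 1.6 = +26.4°C.
Density altitude = 6700 + 120 × (26.4) = 9868 ft.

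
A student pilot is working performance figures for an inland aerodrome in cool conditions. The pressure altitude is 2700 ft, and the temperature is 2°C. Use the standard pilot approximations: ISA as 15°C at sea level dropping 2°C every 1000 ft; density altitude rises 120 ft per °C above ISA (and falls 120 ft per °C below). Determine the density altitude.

ISA temperature at 2700 ft = 15 − 2 × (2700/1000) = 9.6°C.
ISA deviation = 2 − 9.6 = -7.6°C.
Density altitude = 2700 + 120 × (-7.6) = 2700 + (-912) = 1788 ft.

1788 ft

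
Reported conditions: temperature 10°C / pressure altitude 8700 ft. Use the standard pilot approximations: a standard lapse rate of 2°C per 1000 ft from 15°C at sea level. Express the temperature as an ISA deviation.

ISA+12.4°C

ISA temperature at 8700 ft = 15 − 2 × (8700/1000) = -2.4°C.
Deviation = OAT − ISA = 10 − (-2.4) = +12.4°C.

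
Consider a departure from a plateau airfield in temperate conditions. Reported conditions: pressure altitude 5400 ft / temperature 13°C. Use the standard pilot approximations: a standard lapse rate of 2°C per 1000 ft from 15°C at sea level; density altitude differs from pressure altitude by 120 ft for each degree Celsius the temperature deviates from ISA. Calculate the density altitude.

ISA temperature at 5400 ft = 15 − 2 × (5400/1000) = 4.2°C.
ISA deviation = 13 − 4.2 = +8.8°C.
Density altitude = 5400 + 120 × (8.8) = 5400 + (+1056) = 6456 ft.

6456 ft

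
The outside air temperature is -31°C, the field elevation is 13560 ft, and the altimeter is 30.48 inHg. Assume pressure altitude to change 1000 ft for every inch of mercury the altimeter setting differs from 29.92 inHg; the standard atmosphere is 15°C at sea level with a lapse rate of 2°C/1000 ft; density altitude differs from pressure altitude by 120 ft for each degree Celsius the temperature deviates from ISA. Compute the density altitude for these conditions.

Pressure altitude = 13560 + (29.92 − 30.48) × 1000 = 13560 + (-560) = 13000 ft.
ISA temperature at 13000 ft = 15 − 2 × (13000/1000) = -11°C.
ISA deviation = -31 − (-11) = -20°C.
Density altitude = 13000 + 120 × (-20) = 10600 ft.

10600 ft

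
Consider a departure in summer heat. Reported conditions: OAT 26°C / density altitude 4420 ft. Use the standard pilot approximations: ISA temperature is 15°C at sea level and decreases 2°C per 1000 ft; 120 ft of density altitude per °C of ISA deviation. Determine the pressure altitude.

DA = PA + 120 × (OAT − (15 − 2·PA/1000)) = PA + 120·OAT − 1800 + 0.24·PA = 1.24·PA + 120·OAT − 1800.
So 1.24·PA = 4420 − 120 × 26 + 1800 = 3100.
PA = 3100 / 1.24 = 2500 ft.

2500 ft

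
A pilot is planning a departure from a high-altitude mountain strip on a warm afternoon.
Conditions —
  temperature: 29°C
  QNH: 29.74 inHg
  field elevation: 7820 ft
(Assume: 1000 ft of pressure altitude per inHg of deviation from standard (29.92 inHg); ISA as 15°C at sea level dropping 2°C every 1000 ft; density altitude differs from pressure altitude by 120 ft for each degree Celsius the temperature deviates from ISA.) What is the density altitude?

Pressure altitude = 7820 + (29.92 − 29.74) × 1000 = 7820 + (+180) = 8000 ft.
ISA temperature at 8000 ft = 15 − 2 × (8000/1000) = -1°C.
ISA deviation = 29 − (-1) = +30°C.
Density altitude = 8000 + 120 × (30) = 11600 ft.

11600 ft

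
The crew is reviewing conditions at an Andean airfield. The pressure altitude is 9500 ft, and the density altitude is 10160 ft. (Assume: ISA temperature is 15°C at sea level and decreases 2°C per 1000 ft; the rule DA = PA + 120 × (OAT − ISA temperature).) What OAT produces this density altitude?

Density altitude − pressure altitude = 10160 − 9500 = +660 ft.
At 120 ft/°C that is an ISA deviation of 660/120 = +5.5°C.
ISA temperature at 9500 ft = 15 − 2 × (9500/1000) = -4°C.
OAT = ISA + deviation = -4 + (+5.5) = 1.5°C.

1.5°C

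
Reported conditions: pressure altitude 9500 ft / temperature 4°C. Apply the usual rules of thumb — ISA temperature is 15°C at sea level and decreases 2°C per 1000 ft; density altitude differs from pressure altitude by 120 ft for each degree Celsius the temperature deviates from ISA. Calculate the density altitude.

10460 ft

ISA temperature at 9500 ft = 15 − 2 × (9500/1000) = -4°C.
ISA deviation = 4 − (-4) = +8°C.
Density altitude = 9500 + 120 × (8) = 9500 + (+960) = 10460 ft.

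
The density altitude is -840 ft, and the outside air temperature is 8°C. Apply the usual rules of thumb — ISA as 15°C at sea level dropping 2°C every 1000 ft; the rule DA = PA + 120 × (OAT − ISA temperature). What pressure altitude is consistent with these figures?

DA = PA + 120 × (OAT − (15 − 2·PA/1000)) = PA + 120·OAT − 1800 + 0.24·PA = 1.24·PA + 120·OAT − 1800.
So 1.24·PA = -840 − 120 × 8 + 1800 = 0.
PA = 0 / 1.24 = 0 ft.

0 ft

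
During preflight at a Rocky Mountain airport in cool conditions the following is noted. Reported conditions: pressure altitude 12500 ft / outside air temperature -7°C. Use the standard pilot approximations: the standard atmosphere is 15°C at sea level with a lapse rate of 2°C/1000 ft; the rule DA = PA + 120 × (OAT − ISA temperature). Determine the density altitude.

12860 ft

ISA temperature at 12500 ft = 15 − 2 × (12500/1000) = -10°C.
ISA deviation = -7 − (-10) = +3°C.
Density altitude = 12500 + 120 × (3) = 12500 + (+360) = 12860 ft.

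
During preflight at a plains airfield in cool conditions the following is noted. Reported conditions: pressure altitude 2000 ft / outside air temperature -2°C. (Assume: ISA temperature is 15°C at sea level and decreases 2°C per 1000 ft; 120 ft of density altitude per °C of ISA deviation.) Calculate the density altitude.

440 ft

ISA temperature at 2000 ft = 15 − 2 × (2000/1000) = 11°C.
ISA deviation = -2 − 11 = -13°C.
Density altitude = 2000 + 120 × (-13) = 2000 + (-1560) = 440 ft.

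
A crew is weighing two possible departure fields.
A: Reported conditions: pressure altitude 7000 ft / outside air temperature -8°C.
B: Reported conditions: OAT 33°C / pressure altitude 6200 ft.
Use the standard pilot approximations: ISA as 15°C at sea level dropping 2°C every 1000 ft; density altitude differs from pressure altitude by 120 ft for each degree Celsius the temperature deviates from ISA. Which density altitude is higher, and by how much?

B by 3928 ft

A: ISA temp = 1°C, deviation -9°C, DA = 7000 + 120 × (-9) = 5920 ft.
B: ISA temp = 2.6°C, deviation +30.4°C, DA = 6200 + 120 × 30.4 = 9848 ft.
B is higher by 9848 − 5920 = 3928 ft.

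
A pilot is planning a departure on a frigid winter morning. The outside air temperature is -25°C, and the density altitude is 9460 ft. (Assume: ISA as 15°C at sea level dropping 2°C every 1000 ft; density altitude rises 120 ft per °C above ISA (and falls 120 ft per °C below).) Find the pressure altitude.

11500 ft

DA = PA + 120 × (OAT − (15 − 2·PA/1000)) = PA + 120·OAT − 1800 + 0.24·PA = 1.24·PA + 120·OAT − 1800.
So 1.24·PA = 9460 − 120 × (-25) + 1800 = 14260.
PA = 14260 / 1.24 = 11500 ft.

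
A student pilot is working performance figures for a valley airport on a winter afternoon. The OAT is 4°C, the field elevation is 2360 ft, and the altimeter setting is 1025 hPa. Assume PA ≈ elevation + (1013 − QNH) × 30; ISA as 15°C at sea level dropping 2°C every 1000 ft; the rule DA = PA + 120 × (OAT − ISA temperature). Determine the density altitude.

1160 ft

Pressure altitude = 2360 + (1013 − 1025) × 30 = 2360 + (-360) = 2000 ft.
ISA temperature at 2000 ft = 15 − 2 × (2000/1000) = 11°C.
ISA deviation = 4 − 11 = -7°C.
Density altitude = 2000 + 120 × (-7) = 1160 ft.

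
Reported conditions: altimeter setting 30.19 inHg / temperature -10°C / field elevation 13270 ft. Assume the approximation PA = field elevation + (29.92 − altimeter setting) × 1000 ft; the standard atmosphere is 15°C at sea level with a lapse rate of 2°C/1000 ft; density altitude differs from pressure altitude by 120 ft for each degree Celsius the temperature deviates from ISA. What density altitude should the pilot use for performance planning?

Pressure altitude = 13270 + (29.92 − 30.19) × 1000 = 13270 + (-270) = 13000 ft.
ISA temperature at 13000 ft = 15 − 2 × (13000/1000) = -11°C.
ISA deviation = -10 − (-11) = +1°C.
Density altitude = 13000 + 120 × (1) = 13120 ft.

13120 ft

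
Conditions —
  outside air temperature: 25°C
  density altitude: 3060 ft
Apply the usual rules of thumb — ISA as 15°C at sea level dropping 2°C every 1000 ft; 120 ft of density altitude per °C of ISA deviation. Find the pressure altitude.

1500 ft

DA = PA + 120 × (OAT − (15 − 2·PA/1000)) = PA + 120·OAT − 1800 + 0.24·PA = 1.24·PA + 120·OAT − 1800.
So 1.24·PA = 3060 − 120 × 25 + 1800 = 1860.
PA = 1860 / 1.24 = 1500 ft.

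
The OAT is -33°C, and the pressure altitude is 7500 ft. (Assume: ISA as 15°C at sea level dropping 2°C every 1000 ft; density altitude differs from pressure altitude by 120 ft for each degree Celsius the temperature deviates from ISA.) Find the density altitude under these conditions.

3540 ft

ISA temperature at 7500 ft = 15 − 2 × (7500/1000) = 0°C.
ISA deviation = -33 − 0 = -33°C.
Density altitude = 7500 + 120 × (-33) = 7500 + (-3960) = 3540 ft.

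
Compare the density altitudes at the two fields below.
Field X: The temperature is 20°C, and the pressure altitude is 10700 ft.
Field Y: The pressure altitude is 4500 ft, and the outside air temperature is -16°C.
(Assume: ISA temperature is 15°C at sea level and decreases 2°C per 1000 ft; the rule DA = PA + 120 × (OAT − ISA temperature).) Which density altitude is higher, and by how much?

Field X by 12008 ft

Field X: ISA temp = -6.4°C, deviation +26.4°C, DA = 10700 + 120 × 26.4 = 13868 ft.
Field Y: ISA temp = 6°C, deviation -22°C, DA = 4500 + 120 × (-22) = 1860 ft.
Field X is higher by 13868 − 1860 = 12008 ft.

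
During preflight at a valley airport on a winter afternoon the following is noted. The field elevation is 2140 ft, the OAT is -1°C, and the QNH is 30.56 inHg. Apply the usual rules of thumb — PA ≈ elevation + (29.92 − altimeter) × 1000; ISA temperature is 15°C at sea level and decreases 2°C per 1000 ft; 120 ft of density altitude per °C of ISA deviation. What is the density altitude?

-60 ft

Pressure altitude = 2140 + (29.92 − 30.56) × 1000 = 2140 + (-640) = 1500 ft.
ISA temperature at 1500 ft = 15 − 2 × (1500/1000) = 12°C.
ISA deviation = -1 − 12 = -13°C.
Density altitude = 1500 + 120 × (-13) = -60 ft.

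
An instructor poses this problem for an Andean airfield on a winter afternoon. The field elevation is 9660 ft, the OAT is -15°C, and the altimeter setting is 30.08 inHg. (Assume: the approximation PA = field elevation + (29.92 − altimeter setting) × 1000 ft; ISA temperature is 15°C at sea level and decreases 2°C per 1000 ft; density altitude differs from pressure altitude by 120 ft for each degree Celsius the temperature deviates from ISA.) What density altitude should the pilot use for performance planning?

8180 ft

Pressure altitude = 9660 + (29.92 − 30.08) × 1000 = 9660 + (-160) = 9500 ft.
ISA temperature at 9500 ft = 15 − 2 × (9500/1000) = -4°C.
ISA deviation = -15 − (-4) = -11°C.
Density altitude = 9500 + 120 × (-11) = 8180 ft.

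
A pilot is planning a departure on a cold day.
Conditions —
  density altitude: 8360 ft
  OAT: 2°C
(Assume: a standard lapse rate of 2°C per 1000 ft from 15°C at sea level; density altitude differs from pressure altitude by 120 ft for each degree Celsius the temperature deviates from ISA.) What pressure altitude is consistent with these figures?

DA = PA + 120 × (OAT − (15 − 2·PA/1000)) = PA + 120·OAT − 1800 + 0.24·PA = 1.24·PA + 120·OAT − 1800.
So 1.24·PA = 8360 − 120 × 2 + 1800 = 9920.
PA = 9920 / 1.24 = 8000 ft.

8000 ft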